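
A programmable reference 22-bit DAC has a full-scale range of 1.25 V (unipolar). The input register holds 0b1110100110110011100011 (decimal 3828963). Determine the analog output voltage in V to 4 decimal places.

LSB = 1.25 V / 2^22 = 0.30 µV.
Code 0b1110100110110011100011 = 3828963 decimal.
V_out = 0 + 3828963 × 2.98023e-07 V = 1.14112 V.

1.1411 V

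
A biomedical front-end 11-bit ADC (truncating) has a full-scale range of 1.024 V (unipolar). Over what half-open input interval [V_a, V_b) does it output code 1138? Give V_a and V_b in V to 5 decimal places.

LSB = 1.024/2^11 = 0.500 mV.
V_a = V_low + 1138·LSB = 0.569 V; V_b = V_low + 1139·LSB = 0.5695 V.

[0.56900 V, 0.56950 V)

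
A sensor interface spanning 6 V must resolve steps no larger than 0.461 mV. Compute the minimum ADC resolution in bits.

Number of steps required ≥ 6 V / 0.461 mV = 13015.18.
Need 2^N ≥ 13015.18; 2^13 = 8192, 2^14 = 16384.
Minimum N = 14.

14 bits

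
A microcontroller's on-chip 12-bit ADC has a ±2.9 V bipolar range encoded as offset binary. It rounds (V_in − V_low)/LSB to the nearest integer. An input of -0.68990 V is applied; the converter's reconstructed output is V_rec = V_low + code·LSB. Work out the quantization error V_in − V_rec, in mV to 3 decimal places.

-0.300 mV

LSB = 5.8/2^12 = 1.416 mV.
(-0.68990 − (−2.9))/0.00141602 = 1560.7879; round gives code 1561.
Code 1561 maps back to (−2.9) + 1561×0.00141602 V = -0.68959961 V.
Difference: -0.000300391 V → -0.300 mV.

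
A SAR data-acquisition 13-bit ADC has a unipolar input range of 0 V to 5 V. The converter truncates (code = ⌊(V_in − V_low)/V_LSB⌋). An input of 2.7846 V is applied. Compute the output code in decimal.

Full-scale span = 5 V; LSB = 5/2^13 = 0.610 mV.
(V_in − V_low)/LSB = (2.7846 − 0) / 0.000610352 = 4562.289.
⌊·⌋(4562.289) = 4562.

code 4562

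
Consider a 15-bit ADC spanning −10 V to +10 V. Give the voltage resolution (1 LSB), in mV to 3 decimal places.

Full-scale span = 20 V.
LSB = 20 / 2^15 = 20 / 32768 = 0.000610352 V = 0.610 mV.

0.610 mV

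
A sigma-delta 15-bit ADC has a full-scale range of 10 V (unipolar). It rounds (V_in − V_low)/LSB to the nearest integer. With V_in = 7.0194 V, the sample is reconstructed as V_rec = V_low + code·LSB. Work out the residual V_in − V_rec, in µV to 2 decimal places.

Step size: 10 V ÷ 2^15 = 305.18 µV.
Scaled input = 23001.1699 LSBs, so code = 23001.
Reconstructed: 7.0193481 V.
V_in − V_rec = 5.18555e-05 V = 51.86 µV.

51.86 µV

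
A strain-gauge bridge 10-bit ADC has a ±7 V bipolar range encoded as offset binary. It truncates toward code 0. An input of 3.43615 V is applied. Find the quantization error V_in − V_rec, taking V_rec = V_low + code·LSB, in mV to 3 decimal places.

4.509 mV

One LSB is 14 V / 1024 = 13.672 mV.
Scaled input = 763.3298 LSBs, so code = 763.
Code 763 maps back to (−7) + 763×0.0136719 V = 3.4316406 V.
V_in − V_rec = 0.00450938 V = 4.509 mV.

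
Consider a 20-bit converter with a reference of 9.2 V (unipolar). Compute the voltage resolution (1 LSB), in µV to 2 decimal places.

8.77 µV

Full-scale span = 9.2 V.
LSB = 9.2 / 2^20 = 9.2 / 1048576 = 8.7738e-06 V = 8.77 µV.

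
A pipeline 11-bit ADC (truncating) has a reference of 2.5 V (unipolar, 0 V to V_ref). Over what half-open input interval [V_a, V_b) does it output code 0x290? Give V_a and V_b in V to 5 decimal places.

[0.80078 V, 0.80200 V)

LSB = 2.5/2^11 = 1.221 mV.
Code 0x290 = 656 decimal.
V_a = V_low + 656·LSB = 0.800781 V; V_b = V_low + 657·LSB = 0.802002 V.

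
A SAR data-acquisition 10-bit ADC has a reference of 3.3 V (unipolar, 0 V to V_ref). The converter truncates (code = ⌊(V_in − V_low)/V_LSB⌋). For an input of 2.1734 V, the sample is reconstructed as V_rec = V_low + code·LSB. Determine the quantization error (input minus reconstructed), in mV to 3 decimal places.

LSB = 3.3/2^10 = 3.223 mV.
Scaled input = 674.4126 LSBs, so code = 674.
Code 674 maps back to 0 + 674×0.00322266 V = 2.1720703 V.
Error = 2.1734 − 2.1720703 = 0.00132969 V = 1.330 mV.

1.330 mV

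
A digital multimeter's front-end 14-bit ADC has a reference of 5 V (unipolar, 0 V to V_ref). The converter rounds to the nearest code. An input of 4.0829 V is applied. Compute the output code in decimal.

With 16384 levels over 5 V, one step is 305.18 µV.
Input sits at 13378.847 steps above V_low.
Round → code 13379.

code 13379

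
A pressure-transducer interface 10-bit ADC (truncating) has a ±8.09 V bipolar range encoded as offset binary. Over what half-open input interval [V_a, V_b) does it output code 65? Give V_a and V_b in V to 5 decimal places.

LSB = 16.18/2^10 = 15.801 mV.
V_a = V_low + 65·LSB = -7.06295 V; V_b = V_low + 66·LSB = -7.04715 V.

[-7.06295 V, -7.04715 V)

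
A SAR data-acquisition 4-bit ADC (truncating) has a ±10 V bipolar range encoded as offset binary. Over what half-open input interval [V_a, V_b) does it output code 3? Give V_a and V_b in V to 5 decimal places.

LSB = 20/2^4 = 1.2500 V.
V_a = V_low + 3·LSB = -6.25 V; V_b = V_low + 4·LSB = -5 V.

[-6.25000 V, -5.00000 V)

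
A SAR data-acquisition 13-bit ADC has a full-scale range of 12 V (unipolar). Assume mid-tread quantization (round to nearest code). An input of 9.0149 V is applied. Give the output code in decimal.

Full-scale span = 12 V; LSB = 12/2^13 = 1.465 mV.
(V_in − V_low)/LSB = (9.0149 − 0) / 0.00146484 = 6154.172.
Round → code 6154.

code 6154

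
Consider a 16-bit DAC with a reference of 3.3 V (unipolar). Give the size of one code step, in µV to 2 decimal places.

Full-scale span = 3.3 V.
LSB = 3.3 / 2^16 = 3.3 / 65536 = 5.0354e-05 V = 50.35 µV.

50.35 µV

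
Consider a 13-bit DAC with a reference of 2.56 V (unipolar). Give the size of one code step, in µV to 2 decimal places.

Full-scale span = 2.56 V.
LSB = 2.56 / 2^13 = 2.56 / 8192 = 0.0003125 V = 312.50 µV.

312.50 µV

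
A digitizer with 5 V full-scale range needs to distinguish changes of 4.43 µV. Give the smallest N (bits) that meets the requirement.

21 bits

Number of steps required ≥ 5 V / 4.43 µV = 1128668.17.
Need 2^N ≥ 1128668.17; 2^20 = 1048576, 2^21 = 2097152.
Minimum N = 21.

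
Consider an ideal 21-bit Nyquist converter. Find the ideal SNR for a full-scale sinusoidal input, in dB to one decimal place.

SNR ≈ 6.02·N + 1.76 dB = 6.02·21 + 1.76 = 128.18 dB.

128.2 dB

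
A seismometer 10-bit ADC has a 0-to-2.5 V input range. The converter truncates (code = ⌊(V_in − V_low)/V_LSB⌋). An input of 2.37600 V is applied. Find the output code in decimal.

LSB = 2.5 V / 1024 = 2.441 mV.
(V_in − V_low)/LSB = (2.37600 − 0) / 0.00244141 = 973.210.
⌊·⌋(973.210) = 973.

code 973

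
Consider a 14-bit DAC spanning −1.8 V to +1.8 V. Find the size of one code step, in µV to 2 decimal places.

219.73 µV

Full-scale span = 3.6 V.
LSB = 3.6 / 2^14 = 3.6 / 16384 = 0.000219727 V = 219.73 µV.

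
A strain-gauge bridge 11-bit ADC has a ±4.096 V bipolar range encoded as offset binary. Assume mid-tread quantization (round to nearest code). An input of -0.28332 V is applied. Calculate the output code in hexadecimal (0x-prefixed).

code 0x3B9 (decimal 953)

Full-scale span = 8.192 V; LSB = 8.192/2^11 = 4.000 mV.
Input sits at 953.170 steps above V_low.
round(953.170) = 953.
In hexadecimal (0x-prefixed): 0x3B9.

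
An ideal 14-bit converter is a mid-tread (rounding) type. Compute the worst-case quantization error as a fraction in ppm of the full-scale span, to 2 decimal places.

Rounding → worst-case error = ½ LSB = V_FS/2^15, so 1e+06/32768 = 30.5176 ppm of full scale.

30.52 ppm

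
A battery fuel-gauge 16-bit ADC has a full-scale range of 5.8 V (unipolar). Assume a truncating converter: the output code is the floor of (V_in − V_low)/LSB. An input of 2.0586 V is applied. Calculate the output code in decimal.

Full-scale span = 5.8 V; LSB = 5.8/2^16 = 88.50 µV.
Input sits at 23260.760 steps above V_low.
⌊·⌋(23260.760) = 23260.

code 23260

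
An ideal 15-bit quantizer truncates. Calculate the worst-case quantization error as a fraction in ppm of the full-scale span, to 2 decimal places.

30.52 ppm

Truncating → worst-case error = 1 LSB = V_FS/2^15, so 1e+06/32768 = 30.5176 ppm of full scale.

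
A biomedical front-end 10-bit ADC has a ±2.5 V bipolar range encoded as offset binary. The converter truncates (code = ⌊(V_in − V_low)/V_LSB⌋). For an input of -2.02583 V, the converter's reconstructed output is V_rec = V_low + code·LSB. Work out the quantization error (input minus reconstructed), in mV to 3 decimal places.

0.537 mV

Step size: 5 V ÷ 2^10 = 4.883 mV.
Scaled input = 97.1100 LSBs, so code = 97.
Reconstructed: -2.0263672 V.
Difference: 0.000537188 V → 0.537 mV.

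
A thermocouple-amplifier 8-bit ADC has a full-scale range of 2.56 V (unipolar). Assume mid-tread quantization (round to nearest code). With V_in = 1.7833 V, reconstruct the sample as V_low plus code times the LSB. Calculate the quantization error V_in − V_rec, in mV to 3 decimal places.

3.300 mV

Step size: 2.56 V ÷ 2^8 = 10.000 mV.
(1.7833 − 0)/0.01 = 178.3300; round gives code 178.
Code 178 maps back to 0 + 178×0.01 V = 1.78 V.
Error = 1.7833 − 1.78 = 0.0033 V = 3.300 mV.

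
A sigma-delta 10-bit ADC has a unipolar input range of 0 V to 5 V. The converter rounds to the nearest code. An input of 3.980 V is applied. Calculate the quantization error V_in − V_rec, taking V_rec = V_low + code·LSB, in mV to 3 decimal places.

0.508 mV

LSB = 5/2^10 = 4.883 mV.
(V_in − V_low)/LSB = (3.980 − 0)/0.00488281 = 815.1040 → code 815 (round).
Code 815 maps back to 0 + 815×0.00488281 V = 3.9794922 V.
V_in − V_rec = 0.000507813 V = 0.508 mV.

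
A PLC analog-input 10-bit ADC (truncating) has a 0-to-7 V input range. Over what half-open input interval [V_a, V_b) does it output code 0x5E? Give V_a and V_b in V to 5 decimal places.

[0.64258 V, 0.64941 V)

LSB = 7/2^10 = 6.836 mV.
Code 0x5E = 94 decimal.
V_a = V_low + 94·LSB = 0.642578 V; V_b = V_low + 95·LSB = 0.649414 V.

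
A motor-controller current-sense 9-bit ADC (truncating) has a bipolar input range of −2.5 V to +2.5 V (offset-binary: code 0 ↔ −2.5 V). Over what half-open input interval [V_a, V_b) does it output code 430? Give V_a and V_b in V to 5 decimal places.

LSB = 5/2^9 = 9.766 mV.
V_a = V_low + 430·LSB = 1.69922 V; V_b = V_low + 431·LSB = 1.70898 V.

[1.69922 V, 1.70898 V)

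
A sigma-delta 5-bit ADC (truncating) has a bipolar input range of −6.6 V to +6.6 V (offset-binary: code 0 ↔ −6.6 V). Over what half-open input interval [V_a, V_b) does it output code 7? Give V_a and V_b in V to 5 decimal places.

LSB = 13.2/2^5 = 412.500 mV.
V_a = V_low + 7·LSB = -3.7125 V; V_b = V_low + 8·LSB = -3.3 V.

[-3.71250 V, -3.30000 V)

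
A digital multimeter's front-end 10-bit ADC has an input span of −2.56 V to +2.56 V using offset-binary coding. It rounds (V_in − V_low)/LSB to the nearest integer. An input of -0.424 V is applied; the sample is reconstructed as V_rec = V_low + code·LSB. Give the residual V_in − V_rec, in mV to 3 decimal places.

Step size: 5.12 V ÷ 2^10 = 5.000 mV.
(V_in − V_low)/LSB = (-0.424 − (−2.56))/0.005 = 427.2000 → code 427 (round).
Reconstructed: -0.425 V.
Error = -0.424 − (−0.425) = 0.001 V = 1.000 mV.

1.000 mV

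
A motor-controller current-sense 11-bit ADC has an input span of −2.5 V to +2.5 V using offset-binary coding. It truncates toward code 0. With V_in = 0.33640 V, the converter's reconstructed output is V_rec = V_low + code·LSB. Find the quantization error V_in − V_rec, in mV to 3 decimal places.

Step size: 5 V ÷ 2^11 = 2.441 mV.
Scaled input = 1161.7894 LSBs, so code = 1161.
Reconstructed: 0.33447266 V.
Difference: 0.00192734 V → 1.927 mV.

1.927 mV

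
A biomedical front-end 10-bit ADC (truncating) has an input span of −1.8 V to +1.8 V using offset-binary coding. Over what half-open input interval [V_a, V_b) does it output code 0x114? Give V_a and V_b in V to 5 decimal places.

[-0.82969 V, -0.82617 V)

LSB = 3.6/2^10 = 3.516 mV.
Code 0x114 = 276 decimal.
V_a = V_low + 276·LSB = -0.829688 V; V_b = V_low + 277·LSB = -0.826172 V.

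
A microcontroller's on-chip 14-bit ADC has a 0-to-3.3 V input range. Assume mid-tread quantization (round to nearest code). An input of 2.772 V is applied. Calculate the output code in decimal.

code 13763

Full-scale span = 3.3 V; LSB = 3.3/2^14 = 201.42 µV.
(V_in − V_low)/LSB = (2.772 − 0) / 0.000201416 = 13762.560.
Round → code 13763.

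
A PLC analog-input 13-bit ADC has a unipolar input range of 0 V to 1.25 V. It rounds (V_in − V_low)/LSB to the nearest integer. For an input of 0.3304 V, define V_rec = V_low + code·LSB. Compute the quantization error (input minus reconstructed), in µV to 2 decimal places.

47.22 µV

LSB = 1.25/2^13 = 152.59 µV.
(V_in − V_low)/LSB = (0.3304 − 0)/0.000152588 = 2165.3094 → code 2165 (round).
Reconstructed: 0.33035278 V.
Difference: 4.72168e-05 V → 47.22 µV.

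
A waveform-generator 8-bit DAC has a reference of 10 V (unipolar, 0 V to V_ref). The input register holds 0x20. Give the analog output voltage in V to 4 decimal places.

LSB = 10 V / 2^8 = 39.062 mV.
Code 0x20 = 32 decimal.
V_out = 0 + 32 × 0.0390625 V = 1.25 V.

1.2500 V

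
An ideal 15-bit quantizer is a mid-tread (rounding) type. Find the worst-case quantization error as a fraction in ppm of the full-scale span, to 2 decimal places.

Rounding → worst-case error = ½ LSB = V_FS/2^16, so 1e+06/65536 = 15.2588 ppm of full scale.

15.26 ppm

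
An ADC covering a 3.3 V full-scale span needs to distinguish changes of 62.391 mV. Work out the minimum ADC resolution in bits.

6 bits

Number of steps required ≥ 3.3 V / 62.391 mV = 52.89.
Need 2^N ≥ 52.89; 2^5 = 32, 2^6 = 64.
Minimum N = 6.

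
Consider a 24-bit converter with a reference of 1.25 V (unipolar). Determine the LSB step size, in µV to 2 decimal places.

0.07 µV

Full-scale span = 1.25 V.
LSB = 1.25 / 2^24 = 1.25 / 16777216 = 7.45058e-08 V = 0.07 µV.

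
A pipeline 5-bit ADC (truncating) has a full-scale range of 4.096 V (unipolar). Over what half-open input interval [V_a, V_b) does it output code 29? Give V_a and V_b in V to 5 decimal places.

LSB = 4.096/2^5 = 128.000 mV.
V_a = V_low + 29·LSB = 3.712 V; V_b = V_low + 30·LSB = 3.84 V.

[3.71200 V, 3.84000 V)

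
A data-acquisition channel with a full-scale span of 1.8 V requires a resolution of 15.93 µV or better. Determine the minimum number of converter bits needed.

Number of steps required ≥ 1.8 V / 15.93 µV = 112994.35.
Need 2^N ≥ 112994.35; 2^16 = 65536, 2^17 = 131072.
Minimum N = 17.

17 bits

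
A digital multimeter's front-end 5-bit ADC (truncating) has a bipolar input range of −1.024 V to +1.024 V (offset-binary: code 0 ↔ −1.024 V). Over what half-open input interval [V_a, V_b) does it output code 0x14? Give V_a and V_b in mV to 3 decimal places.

[256.000 mV, 320.000 mV)

LSB = 2.048/2^5 = 64.000 mV.
Code 0x14 = 20 decimal.
V_a = V_low + 20·LSB = 0.256 V; V_b = V_low + 21·LSB = 0.32 V.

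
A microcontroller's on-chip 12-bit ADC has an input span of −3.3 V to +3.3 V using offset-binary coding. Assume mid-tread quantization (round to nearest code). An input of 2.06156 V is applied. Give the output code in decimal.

Full-scale span = 6.6 V; LSB = 6.6/2^12 = 1.611 mV.
Input sits at 3327.417 steps above V_low.
round(3327.417) = 3327.

code 3327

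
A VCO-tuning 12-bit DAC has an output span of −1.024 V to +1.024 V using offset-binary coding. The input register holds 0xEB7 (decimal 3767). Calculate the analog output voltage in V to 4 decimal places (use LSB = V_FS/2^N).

LSB = 2.048 V / 2^12 = 0.500 mV.
Code 0xEB7 = 3767 decimal.
V_out = (−1.024) + 3767 × 0.0005 V = 0.8595 V.

0.8595 V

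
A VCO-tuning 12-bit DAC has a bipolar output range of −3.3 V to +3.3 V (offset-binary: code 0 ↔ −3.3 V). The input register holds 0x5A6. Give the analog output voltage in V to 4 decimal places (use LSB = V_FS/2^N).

-0.9700 V

LSB = 6.6 V / 2^12 = 1.611 mV.
Code 0x5A6 = 1446 decimal.
V_out = (−3.3) + 1446 × 0.00161133 V = -0.97002 V.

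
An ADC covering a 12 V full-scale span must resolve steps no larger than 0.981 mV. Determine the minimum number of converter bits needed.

Number of steps required ≥ 12 V / 0.981 mV = 12232.42.
Need 2^N ≥ 12232.42; 2^13 = 8192, 2^14 = 16384.
Minimum N = 14.

14 bits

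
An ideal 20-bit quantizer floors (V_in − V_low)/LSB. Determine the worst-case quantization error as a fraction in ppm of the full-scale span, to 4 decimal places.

0.9537 ppm

Truncating → worst-case error = 1 LSB = V_FS/2^20, so 1e+06/1048576 = 0.953674 ppm of full scale.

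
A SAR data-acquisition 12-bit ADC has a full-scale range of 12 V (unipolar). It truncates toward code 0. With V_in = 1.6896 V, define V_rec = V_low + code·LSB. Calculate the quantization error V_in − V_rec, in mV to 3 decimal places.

One LSB is 12 V / 4096 = 2.930 mV.
(1.6896 − 0)/0.00292969 = 576.7168; ⌊·⌋ gives code 576.
Reconstructed: 1.6875 V.
V_in − V_rec = 0.0021 V = 2.100 mV.

2.100 mV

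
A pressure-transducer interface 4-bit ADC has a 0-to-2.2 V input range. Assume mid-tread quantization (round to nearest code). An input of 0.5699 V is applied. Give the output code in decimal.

Full-scale span = 2.2 V; LSB = 2.2/2^4 = 137.500 mV.
Input sits at 4.145 steps above V_low.
round(4.145) = 4.

code 4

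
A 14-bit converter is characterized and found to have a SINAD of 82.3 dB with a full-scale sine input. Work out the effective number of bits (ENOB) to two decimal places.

13.38 bits

ENOB = (SINAD − 1.76) / 6.02 = (82.3 − 1.76)/6.02 = 13.379.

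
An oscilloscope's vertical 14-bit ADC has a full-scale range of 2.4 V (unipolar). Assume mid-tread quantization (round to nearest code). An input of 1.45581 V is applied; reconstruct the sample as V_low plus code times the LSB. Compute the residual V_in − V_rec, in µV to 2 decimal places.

48.28 µV

LSB = 2.4/2^14 = 146.48 µV.
Scaled input = 9938.3296 LSBs, so code = 9938.
Code 9938 maps back to 0 + 9938×0.000146484 V = 1.4557617 V.
Difference: 4.82812e-05 V → 48.28 µV.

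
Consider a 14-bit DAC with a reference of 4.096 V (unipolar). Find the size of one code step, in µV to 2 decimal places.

Full-scale span = 4.096 V.
LSB = 4.096 / 2^14 = 4.096 / 16384 = 0.00025 V = 250.00 µV.

250.00 µV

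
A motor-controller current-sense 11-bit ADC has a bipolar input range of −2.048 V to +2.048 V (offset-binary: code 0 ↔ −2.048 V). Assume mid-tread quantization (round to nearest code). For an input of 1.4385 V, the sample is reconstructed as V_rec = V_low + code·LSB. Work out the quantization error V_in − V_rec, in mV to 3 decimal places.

LSB = 4.096/2^11 = 2.000 mV.
Scaled input = 1743.2500 LSBs, so code = 1743.
Reconstructed: 1.438 V.
V_in − V_rec = 0.0005 V = 0.500 mV.

0.500 mV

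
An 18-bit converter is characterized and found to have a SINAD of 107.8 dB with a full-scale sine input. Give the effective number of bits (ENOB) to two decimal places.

17.61 bits

ENOB = (SINAD − 1.76) / 6.02 = (107.8 − 1.76)/6.02 = 17.615.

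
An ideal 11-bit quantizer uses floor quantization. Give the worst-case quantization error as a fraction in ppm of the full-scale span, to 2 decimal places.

488.28 ppm

Truncating → worst-case error = 1 LSB = V_FS/2^11, so 1e+06/2048 = 488.281 ppm of full scale.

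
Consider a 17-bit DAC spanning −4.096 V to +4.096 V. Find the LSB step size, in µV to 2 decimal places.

62.50 µV

Full-scale span = 8.192 V.
LSB = 8.192 / 2^17 = 8.192 / 131072 = 6.25e-05 V = 62.50 µV.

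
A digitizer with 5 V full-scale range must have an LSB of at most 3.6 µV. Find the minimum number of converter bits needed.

21 bits

Number of steps required ≥ 5 V / 3.6 µV = 1388888.89.
Need 2^N ≥ 1388888.89; 2^20 = 1048576, 2^21 = 2097152.
Minimum N = 21.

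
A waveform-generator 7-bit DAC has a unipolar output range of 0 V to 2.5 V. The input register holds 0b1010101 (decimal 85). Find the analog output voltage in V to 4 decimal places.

LSB = 2.5 V / 2^7 = 19.531 mV.
Code 0b1010101 = 85 decimal.
V_out = 0 + 85 × 0.0195312 V = 1.66016 V.

1.6602 V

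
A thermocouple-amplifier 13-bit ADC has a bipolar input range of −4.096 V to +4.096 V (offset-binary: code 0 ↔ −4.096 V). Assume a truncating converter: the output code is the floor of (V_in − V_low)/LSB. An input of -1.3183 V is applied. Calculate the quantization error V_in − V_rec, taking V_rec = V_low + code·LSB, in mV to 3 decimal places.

One LSB is 8.192 V / 8192 = 1.000 mV.
Scaled input = 2777.7000 LSBs, so code = 2777.
Code 2777 maps back to (−4.096) + 2777×0.001 V = -1.319 V.
V_in − V_rec = 0.0007 V = 0.700 mV.

0.700 mV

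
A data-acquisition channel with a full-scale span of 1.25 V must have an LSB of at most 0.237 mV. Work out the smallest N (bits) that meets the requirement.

13 bits

Number of steps required ≥ 1.25 V / 0.237 mV = 5274.26.
Need 2^N ≥ 5274.26; 2^12 = 4096, 2^13 = 8192.
Minimum N = 13.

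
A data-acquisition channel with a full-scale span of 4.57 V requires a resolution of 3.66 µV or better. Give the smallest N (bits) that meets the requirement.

21 bits

Number of steps required ≥ 4.57 V / 3.66 µV = 1248633.88.
Need 2^N ≥ 1248633.88; 2^20 = 1048576, 2^21 = 2097152.
Minimum N = 21.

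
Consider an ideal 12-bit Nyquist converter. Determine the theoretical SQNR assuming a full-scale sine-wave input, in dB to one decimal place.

74.0 dB

SNR ≈ 6.02·N + 1.76 dB = 6.02·12 + 1.76 = 74.00 dB.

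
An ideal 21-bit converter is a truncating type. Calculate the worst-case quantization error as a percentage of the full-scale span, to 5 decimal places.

0.00005 %

Truncating → worst-case error = 1 LSB = V_FS/2^21, so 100/2097152 = 4.76837e-05 % of full scale.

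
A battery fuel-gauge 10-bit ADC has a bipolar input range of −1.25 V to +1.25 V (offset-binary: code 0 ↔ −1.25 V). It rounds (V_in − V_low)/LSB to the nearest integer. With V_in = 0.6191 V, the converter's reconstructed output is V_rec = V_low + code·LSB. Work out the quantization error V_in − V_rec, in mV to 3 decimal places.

LSB = 2.5/2^10 = 2.441 mV.
Scaled input = 765.5834 LSBs, so code = 766.
Reconstructed: 0.62011719 V.
Error = 0.6191 − 0.62011719 = -0.00101719 V = -1.017 mV.

-1.017 mV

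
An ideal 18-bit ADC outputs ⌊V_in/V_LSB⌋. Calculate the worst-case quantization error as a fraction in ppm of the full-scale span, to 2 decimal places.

Truncating → worst-case error = 1 LSB = V_FS/2^18, so 1e+06/262144 = 3.8147 ppm of full scale.

3.81 ppm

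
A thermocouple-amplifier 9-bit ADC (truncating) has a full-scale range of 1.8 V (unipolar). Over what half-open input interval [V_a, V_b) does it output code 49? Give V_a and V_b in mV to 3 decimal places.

LSB = 1.8/2^9 = 3.516 mV.
V_a = V_low + 49·LSB = 0.172266 V; V_b = V_low + 50·LSB = 0.175781 V.

[172.266 mV, 175.781 mV)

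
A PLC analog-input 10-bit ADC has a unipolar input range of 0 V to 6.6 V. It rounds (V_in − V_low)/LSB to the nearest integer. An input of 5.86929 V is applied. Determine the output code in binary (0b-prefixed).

With 1024 levels over 6.6 V, one step is 6.445 mV.
Input sits at 910.629 steps above V_low.
round(910.629) = 911.
In binary (0b-prefixed): 0b1110001111.

code 0b1110001111 (decimal 911)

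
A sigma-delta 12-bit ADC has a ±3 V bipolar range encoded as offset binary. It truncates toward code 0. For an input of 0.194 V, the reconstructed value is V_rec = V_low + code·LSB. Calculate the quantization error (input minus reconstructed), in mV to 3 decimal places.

0.641 mV

Step size: 6 V ÷ 2^12 = 1.465 mV.
(V_in − V_low)/LSB = (0.194 − (−3))/0.00146484 = 2180.4373 → code 2180 (floor).
V_rec = (−3) + 2180·0.00146484 = 0.19335938 V.
Difference: 0.000640625 V → 0.641 mV.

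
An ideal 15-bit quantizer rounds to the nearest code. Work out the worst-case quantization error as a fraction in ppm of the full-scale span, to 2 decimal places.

15.26 ppm

Rounding → worst-case error = ½ LSB = V_FS/2^16, so 1e+06/65536 = 15.2588 ppm of full scale.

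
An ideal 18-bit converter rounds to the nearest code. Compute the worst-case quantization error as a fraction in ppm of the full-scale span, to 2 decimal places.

Rounding → worst-case error = ½ LSB = V_FS/2^19, so 1e+06/524288 = 1.90735 ppm of full scale.

1.91 ppm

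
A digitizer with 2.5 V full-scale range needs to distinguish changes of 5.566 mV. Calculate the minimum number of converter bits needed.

9 bits

Number of steps required ≥ 2.5 V / 5.566 mV = 449.16.
Need 2^N ≥ 449.16; 2^8 = 256, 2^9 = 512.
Minimum N = 9.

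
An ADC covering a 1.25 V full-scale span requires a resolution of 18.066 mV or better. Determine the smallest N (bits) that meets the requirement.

Number of steps required ≥ 1.25 V / 18.066 mV = 69.19.
Need 2^N ≥ 69.19; 2^6 = 64, 2^7 = 128.
Minimum N = 7.

7 bits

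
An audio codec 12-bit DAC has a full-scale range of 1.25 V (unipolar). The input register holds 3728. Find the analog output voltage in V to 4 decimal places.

1.1377 V

LSB = 1.25 V / 2^12 = 305.18 µV.
V_out = 0 + 3728 × 0.000305176 V = 1.1377 V.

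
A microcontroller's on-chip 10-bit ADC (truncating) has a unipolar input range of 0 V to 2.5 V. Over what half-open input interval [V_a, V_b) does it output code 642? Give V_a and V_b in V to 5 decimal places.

[1.56738 V, 1.56982 V)

LSB = 2.5/2^10 = 2.441 mV.
V_a = V_low + 642·LSB = 1.56738 V; V_b = V_low + 643·LSB = 1.56982 V.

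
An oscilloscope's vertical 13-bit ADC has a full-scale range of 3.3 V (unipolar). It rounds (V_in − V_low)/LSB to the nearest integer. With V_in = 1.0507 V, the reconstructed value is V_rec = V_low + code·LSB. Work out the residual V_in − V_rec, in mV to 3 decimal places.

One LSB is 3.3 V / 8192 = 402.83 µV.
Scaled input = 2608.2832 LSBs, so code = 2608.
V_rec = 0 + 2608·0.000402832 = 1.0505859 V.
V_in − V_rec = 0.000114063 V = 0.114 mV.

0.114 mV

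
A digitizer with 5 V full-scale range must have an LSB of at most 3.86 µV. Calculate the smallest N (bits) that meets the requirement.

21 bits

Number of steps required ≥ 5 V / 3.86 µV = 1295336.79.
Need 2^N ≥ 1295336.79; 2^20 = 1048576, 2^21 = 2097152.
Minimum N = 21.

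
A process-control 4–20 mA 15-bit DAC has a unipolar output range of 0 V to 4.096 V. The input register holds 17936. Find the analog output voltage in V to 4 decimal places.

LSB = 4.096 V / 2^15 = 125.00 µV.
V_out = 0 + 17936 × 0.000125 V = 2.242 V.

2.2420 V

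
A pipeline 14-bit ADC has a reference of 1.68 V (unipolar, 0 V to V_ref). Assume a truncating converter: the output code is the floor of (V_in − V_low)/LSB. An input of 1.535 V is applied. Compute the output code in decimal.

code 14969

LSB = 1.68 V / 16384 = 102.54 µV.
(V_in − V_low)/LSB = (1.535 − 0) / 0.000102539 = 14969.905.
Floor → code 14969.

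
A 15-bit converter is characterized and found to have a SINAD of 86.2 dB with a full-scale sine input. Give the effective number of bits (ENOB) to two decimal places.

14.03 bits

ENOB = (SINAD − 1.76) / 6.02 = (86.2 − 1.76)/6.02 = 14.027.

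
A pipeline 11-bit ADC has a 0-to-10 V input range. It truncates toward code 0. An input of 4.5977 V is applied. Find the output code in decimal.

code 941

LSB = 10 V / 2048 = 4.883 mV.
(4.5977 − 0) / 0.00488281 = 941.609 LSBs.
Floor → code 941.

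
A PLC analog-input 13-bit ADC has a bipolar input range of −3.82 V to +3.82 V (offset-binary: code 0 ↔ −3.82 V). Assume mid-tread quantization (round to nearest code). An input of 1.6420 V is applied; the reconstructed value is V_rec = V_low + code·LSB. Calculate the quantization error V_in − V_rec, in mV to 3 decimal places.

Step size: 7.64 V ÷ 2^13 = 0.933 mV.
(1.6420 − (−3.82))/0.000932617 = 5856.6366; round gives code 5857.
Reconstructed: 1.6423389 V.
Error = 1.6420 − 1.6423389 = -0.000338867 V = -0.339 mV.

-0.339 mV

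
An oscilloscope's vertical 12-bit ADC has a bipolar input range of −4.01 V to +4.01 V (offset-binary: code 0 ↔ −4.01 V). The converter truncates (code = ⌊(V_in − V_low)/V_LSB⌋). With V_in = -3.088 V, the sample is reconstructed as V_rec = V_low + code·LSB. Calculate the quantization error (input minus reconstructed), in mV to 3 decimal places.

1.736 mV

One LSB is 8.02 V / 4096 = 1.958 mV.
Scaled input = 470.8868 LSBs, so code = 470.
Reconstructed: -3.0897363 V.
Error = -3.088 − (−3.0897363) = 0.00173633 V = 1.736 mV.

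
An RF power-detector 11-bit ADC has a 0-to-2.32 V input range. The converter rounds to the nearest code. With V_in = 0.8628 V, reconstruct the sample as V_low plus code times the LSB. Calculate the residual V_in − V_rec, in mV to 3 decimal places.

-0.403 mV

One LSB is 2.32 V / 2048 = 1.133 mV.
Scaled input = 761.6441 LSBs, so code = 762.
Reconstructed: 0.86320312 V.
Difference: -0.000403125 V → -0.403 mV.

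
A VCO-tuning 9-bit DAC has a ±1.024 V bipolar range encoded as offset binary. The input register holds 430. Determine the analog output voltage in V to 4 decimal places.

0.6960 V

LSB = 2.048 V / 2^9 = 4.000 mV.
V_out = (−1.024) + 430 × 0.004 V = 0.696 V.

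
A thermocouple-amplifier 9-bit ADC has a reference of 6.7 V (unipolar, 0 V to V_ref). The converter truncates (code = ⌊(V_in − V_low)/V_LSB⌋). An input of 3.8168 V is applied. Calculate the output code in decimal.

LSB = 6.7 V / 512 = 13.086 mV.
Input sits at 291.672 steps above V_low.
So the output code is 291.

code 291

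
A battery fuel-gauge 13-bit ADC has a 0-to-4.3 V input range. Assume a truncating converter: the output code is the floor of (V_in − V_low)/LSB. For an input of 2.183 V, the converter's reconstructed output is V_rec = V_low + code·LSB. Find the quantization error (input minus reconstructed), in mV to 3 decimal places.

One LSB is 4.3 V / 8192 = 0.525 mV.
Scaled input = 4158.8688 LSBs, so code = 4158.
Code 4158 maps back to 0 + 4158×0.000524902 V = 2.1825439 V.
Error = 2.183 − 2.1825439 = 0.000456055 V = 0.456 mV.

0.456 mV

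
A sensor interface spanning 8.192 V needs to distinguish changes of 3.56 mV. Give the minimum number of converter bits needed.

Number of steps required ≥ 8.192 V / 3.56 mV = 2301.12.
Need 2^N ≥ 2301.12; 2^11 = 2048, 2^12 = 4096.
Minimum N = 12.

12 bits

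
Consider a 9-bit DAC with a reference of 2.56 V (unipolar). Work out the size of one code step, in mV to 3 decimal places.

Full-scale span = 2.56 V.
LSB = 2.56 / 2^9 = 2.56 / 512 = 0.005 V = 5.000 mV.

5.000 mV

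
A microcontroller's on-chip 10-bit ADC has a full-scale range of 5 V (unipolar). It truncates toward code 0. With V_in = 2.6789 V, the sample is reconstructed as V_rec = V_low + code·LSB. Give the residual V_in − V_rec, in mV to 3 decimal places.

3.119 mV

Step size: 5 V ÷ 2^10 = 4.883 mV.
(2.6789 − 0)/0.00488281 = 548.6387; ⌊·⌋ gives code 548.
Reconstructed: 2.6757812 V.
Error = 2.6789 − 2.6757812 = 0.00311875 V = 3.119 mV.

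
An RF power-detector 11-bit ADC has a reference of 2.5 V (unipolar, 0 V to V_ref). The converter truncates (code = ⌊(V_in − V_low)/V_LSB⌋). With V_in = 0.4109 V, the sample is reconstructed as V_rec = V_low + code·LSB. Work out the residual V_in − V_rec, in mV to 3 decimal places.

0.744 mV

One LSB is 2.5 V / 2048 = 1.221 mV.
Scaled input = 336.6093 LSBs, so code = 336.
Code 336 maps back to 0 + 336×0.0012207 V = 0.41015625 V.
V_in − V_rec = 0.00074375 V = 0.744 mV.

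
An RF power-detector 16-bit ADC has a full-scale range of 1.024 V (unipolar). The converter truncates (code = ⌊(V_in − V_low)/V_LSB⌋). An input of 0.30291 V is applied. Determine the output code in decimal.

code 19386

LSB = 1.024 V / 65536 = 15.62 µV.
(0.30291 − 0) / 1.5625e-05 = 19386.240 LSBs.
So the output code is 19386.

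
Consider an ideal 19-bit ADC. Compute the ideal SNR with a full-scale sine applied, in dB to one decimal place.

116.1 dB

SNR ≈ 6.02·N + 1.76 dB = 6.02·19 + 1.76 = 116.14 dB.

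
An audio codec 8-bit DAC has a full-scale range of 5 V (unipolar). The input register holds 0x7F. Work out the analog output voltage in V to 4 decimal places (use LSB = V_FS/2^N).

2.4805 V

LSB = 5 V / 2^8 = 19.531 mV.
Code 0x7F = 127 decimal.
V_out = 0 + 127 × 0.0195312 V = 2.48047 V.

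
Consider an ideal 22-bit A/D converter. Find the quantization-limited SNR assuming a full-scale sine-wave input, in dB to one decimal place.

134.2 dB

SNR ≈ 6.02·N + 1.76 dB = 6.02·22 + 1.76 = 134.20 dB.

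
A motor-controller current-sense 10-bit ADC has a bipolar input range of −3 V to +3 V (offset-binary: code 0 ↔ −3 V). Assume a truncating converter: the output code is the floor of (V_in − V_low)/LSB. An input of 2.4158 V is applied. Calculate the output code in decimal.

code 924

Full-scale span = 6 V; LSB = 6/2^10 = 5.859 mV.
(2.4158 − (−3)) / 0.00585938 = 924.297 LSBs.
Floor → code 924.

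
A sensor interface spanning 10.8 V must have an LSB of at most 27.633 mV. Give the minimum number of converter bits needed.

9 bits

Number of steps required ≥ 10.8 V / 27.633 mV = 390.84.
Need 2^N ≥ 390.84; 2^8 = 256, 2^9 = 512.
Minimum N = 9.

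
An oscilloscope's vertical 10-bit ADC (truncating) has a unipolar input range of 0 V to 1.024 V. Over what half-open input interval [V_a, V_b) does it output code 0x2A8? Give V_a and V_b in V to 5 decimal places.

[0.68000 V, 0.68100 V)

LSB = 1.024/2^10 = 1.000 mV.
Code 0x2A8 = 680 decimal.
V_a = V_low + 680·LSB = 0.68 V; V_b = V_low + 681·LSB = 0.681 V.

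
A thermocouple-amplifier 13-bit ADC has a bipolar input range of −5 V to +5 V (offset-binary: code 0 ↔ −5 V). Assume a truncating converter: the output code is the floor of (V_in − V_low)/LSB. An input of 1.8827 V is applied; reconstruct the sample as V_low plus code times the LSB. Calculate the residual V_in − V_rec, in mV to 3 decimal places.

0.376 mV

Step size: 10 V ÷ 2^13 = 1.221 mV.
Scaled input = 5638.3078 LSBs, so code = 5638.
Code 5638 maps back to (−5) + 5638×0.0012207 V = 1.8823242 V.
Difference: 0.000375781 V → 0.376 mV.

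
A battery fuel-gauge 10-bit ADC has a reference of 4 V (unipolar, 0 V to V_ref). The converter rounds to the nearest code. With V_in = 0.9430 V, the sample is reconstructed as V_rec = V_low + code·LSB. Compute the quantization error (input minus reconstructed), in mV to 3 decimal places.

1.594 mV

LSB = 4/2^10 = 3.906 mV.
(0.9430 − 0)/0.00390625 = 241.4080; round gives code 241.
Reconstructed: 0.94140625 V.
Error = 0.9430 − 0.94140625 = 0.00159375 V = 1.594 mV.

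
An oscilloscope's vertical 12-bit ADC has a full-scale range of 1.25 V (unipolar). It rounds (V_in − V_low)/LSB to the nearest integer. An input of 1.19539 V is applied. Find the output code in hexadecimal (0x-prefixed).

With 4096 levels over 1.25 V, one step is 305.18 µV.
(V_in − V_low)/LSB = (1.19539 − 0) / 0.000305176 = 3917.054.
round(3917.054) = 3917.
In hexadecimal (0x-prefixed): 0xF4D.

code 0xF4D (decimal 3917)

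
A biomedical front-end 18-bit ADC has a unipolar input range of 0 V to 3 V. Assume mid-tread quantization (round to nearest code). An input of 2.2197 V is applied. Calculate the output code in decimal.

code 193960

LSB = 3 V / 262144 = 11.44 µV.
(2.2197 − 0) / 1.14441e-05 = 193960.346 LSBs.
round(193960.346) = 193960.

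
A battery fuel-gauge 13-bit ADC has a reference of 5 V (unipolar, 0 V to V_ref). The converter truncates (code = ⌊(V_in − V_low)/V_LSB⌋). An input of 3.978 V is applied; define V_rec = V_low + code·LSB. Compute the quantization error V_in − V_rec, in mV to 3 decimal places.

LSB = 5/2^13 = 0.610 mV.
(V_in − V_low)/LSB = (3.978 − 0)/0.000610352 = 6517.5552 → code 6517 (floor).
Reconstructed: 3.9776611 V.
Error = 3.978 − 3.9776611 = 0.000338867 V = 0.339 mV.

0.339 mV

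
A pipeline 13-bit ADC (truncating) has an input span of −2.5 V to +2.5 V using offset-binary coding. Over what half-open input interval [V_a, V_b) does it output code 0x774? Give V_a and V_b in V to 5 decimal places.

[-1.33545 V, -1.33484 V)

LSB = 5/2^13 = 0.610 mV.
Code 0x774 = 1908 decimal.
V_a = V_low + 1908·LSB = -1.33545 V; V_b = V_low + 1909·LSB = -1.33484 V.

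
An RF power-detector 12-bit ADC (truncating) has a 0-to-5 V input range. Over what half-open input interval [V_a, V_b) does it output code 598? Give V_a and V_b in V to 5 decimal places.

[0.72998 V, 0.73120 V)

LSB = 5/2^12 = 1.221 mV.
V_a = V_low + 598·LSB = 0.72998 V; V_b = V_low + 599·LSB = 0.731201 V.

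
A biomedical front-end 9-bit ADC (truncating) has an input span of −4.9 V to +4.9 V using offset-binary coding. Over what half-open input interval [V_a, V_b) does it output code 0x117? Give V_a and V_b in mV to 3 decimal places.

LSB = 9.8/2^9 = 19.141 mV.
Code 0x117 = 279 decimal.
V_a = V_low + 279·LSB = 0.440234 V; V_b = V_low + 280·LSB = 0.459375 V.

[440.234 mV, 459.375 mV)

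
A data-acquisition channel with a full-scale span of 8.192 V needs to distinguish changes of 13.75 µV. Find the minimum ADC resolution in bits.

Number of steps required ≥ 8.192 V / 13.75 µV = 595781.82.
Need 2^N ≥ 595781.82; 2^19 = 524288, 2^20 = 1048576.
Minimum N = 20.

20 bits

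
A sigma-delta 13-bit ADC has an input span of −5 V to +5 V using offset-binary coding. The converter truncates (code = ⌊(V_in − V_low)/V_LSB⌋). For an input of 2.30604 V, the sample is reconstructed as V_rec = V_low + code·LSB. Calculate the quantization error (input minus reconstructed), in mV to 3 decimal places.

One LSB is 10 V / 8192 = 1.221 mV.
(2.30604 − (−5))/0.0012207 = 5985.1080; ⌊·⌋ gives code 5985.
Code 5985 maps back to (−5) + 5985×0.0012207 V = 2.3059082 V.
Difference: 0.000131797 V → 0.132 mV.

0.132 mV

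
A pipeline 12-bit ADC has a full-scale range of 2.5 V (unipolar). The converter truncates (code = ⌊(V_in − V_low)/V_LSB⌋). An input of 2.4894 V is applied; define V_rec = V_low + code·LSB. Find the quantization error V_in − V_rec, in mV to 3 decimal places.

0.386 mV

Step size: 2.5 V ÷ 2^12 = 0.610 mV.
(V_in − V_low)/LSB = (2.4894 − 0)/0.000610352 = 4078.6330 → code 4078 (floor).
V_rec = 0 + 4078·0.000610352 = 2.4890137 V.
Difference: 0.000386328 V → 0.386 mV.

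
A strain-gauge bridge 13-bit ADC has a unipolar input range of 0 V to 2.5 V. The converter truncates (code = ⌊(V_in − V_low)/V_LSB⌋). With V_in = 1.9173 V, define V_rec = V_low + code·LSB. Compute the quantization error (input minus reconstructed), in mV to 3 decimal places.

One LSB is 2.5 V / 8192 = 305.18 µV.
(V_in − V_low)/LSB = (1.9173 − 0)/0.000305176 = 6282.6086 → code 6282 (floor).
Code 6282 maps back to 0 + 6282×0.000305176 V = 1.9171143 V.
Error = 1.9173 − 1.9171143 = 0.000185742 V = 0.186 mV.

0.186 mV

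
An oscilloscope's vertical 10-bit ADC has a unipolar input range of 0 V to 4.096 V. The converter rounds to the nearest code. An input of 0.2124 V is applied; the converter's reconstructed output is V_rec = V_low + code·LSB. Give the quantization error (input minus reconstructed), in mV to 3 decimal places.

Step size: 4.096 V ÷ 2^10 = 4.000 mV.
(0.2124 − 0)/0.004 = 53.1000; round gives code 53.
V_rec = 0 + 53·0.004 = 0.212 V.
Error = 0.2124 − 0.212 = 0.0004 V = 0.400 mV.

0.400 mV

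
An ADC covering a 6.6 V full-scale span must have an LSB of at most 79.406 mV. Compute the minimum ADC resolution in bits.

Number of steps required ≥ 6.6 V / 79.406 mV = 83.12.
Need 2^N ≥ 83.12; 2^6 = 64, 2^7 = 128.
Minimum N = 7.

7 bits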